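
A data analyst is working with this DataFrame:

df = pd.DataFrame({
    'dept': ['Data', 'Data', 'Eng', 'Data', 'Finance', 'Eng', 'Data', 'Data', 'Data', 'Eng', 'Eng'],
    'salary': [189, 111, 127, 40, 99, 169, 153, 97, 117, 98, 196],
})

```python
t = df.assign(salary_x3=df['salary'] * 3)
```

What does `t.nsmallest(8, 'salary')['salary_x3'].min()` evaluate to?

add column salary_x3 = df['salary'] * 3:
       dept  salary  salary_x3
0      Data     189        567
1      Data     111        333
2       Eng     127        381
3      Data      40        120
4   Finance      99        297
5       Eng     169        507
6      Data     153        459
7      Data      97        291
8      Data     117        351
9       Eng      98        294
10      Eng     196        588
take 8 rows with smallest salary:
      dept  salary  salary_x3
3     Data      40        120
7     Data      97        291
9      Eng      98        294
4  Finance      99        297
1     Data     111        333
8     Data     117        351
2      Eng     127        381
6     Data     153        459
Finally, min of column 'salary_x3' = 120.

120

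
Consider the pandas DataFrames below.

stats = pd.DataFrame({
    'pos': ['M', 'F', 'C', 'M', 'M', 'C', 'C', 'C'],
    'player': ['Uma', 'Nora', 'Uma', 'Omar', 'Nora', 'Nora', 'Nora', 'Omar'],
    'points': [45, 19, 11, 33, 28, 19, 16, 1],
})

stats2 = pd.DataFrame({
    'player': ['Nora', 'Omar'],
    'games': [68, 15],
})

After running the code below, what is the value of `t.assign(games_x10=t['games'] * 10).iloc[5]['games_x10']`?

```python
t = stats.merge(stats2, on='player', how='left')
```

680.0

merge on 'player' (how='left') → 8 rows:
  pos player  points  games
0   M    Uma      45    NaN
1   F   Nora      19   68.0
2   C    Uma      11    NaN
3   M   Omar      33   15.0
4   M   Nora      28   68.0
5   C   Nora      19   68.0
6   C   Nora      16   68.0
7   C   Omar       1   15.0
add column games_x10 = t['games'] * 10:
  pos player  points  games  games_x10
0   M    Uma      45    NaN        NaN
1   F   Nora      19   68.0      680.0
2   C    Uma      11    NaN        NaN
3   M   Omar      33   15.0      150.0
4   M   Nora      28   68.0      680.0
5   C   Nora      19   68.0      680.0
6   C   Nora      16   68.0      680.0
7   C   Omar       1   15.0      150.0
Finally, value at position 5, column 'games_x10' = 680.0.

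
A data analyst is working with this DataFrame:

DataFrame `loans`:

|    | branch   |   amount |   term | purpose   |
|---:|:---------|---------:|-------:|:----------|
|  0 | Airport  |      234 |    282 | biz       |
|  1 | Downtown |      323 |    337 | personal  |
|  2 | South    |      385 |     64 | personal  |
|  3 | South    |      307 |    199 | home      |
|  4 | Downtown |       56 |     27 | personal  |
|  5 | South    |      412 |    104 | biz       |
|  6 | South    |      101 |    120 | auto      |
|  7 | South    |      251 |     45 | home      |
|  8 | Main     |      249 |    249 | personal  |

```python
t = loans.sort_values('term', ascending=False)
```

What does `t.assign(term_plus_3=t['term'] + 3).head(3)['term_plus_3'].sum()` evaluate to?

sort by term descending:
     branch  amount  term   purpose
1  Downtown     323   337  personal
0   Airport     234   282       biz
8      Main     249   249  personal
3     South     307   199      home
6     South     101   120      auto
5     South     412   104       biz
2     South     385    64  personal
7     South     251    45      home
4  Downtown      56    27  personal
add column term_plus_3 = t['term'] + 3:
     branch  amount  term   purpose  term_plus_3
1  Downtown     323   337  personal          340
0   Airport     234   282       biz          285
8      Main     249   249  personal          252
3     South     307   199      home          202
6     South     101   120      auto          123
5     South     412   104       biz          107
2     South     385    64  personal           67
7     South     251    45      home           48
4  Downtown      56    27  personal           30
take first 3 rows:
     branch  amount  term   purpose  term_plus_3
1  Downtown     323   337  personal          340
0   Airport     234   282       biz          285
8      Main     249   249  personal          252

877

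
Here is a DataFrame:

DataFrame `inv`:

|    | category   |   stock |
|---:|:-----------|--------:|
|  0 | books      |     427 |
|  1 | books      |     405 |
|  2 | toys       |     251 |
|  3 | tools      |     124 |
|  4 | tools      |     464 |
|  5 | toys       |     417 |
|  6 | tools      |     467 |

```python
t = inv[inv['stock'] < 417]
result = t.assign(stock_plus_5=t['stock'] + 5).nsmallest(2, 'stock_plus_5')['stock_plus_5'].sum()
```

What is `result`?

385

filter rows where stock < 417:
  category  stock
1    books    405
2     toys    251
3    tools    124
add column stock_plus_5 = t['stock'] + 5:
  category  stock  stock_plus_5
1    books    405           410
2     toys    251           256
3    tools    124           129
take 2 rows with smallest stock_plus_5:
  category  stock  stock_plus_5
3    tools    124           129
2     toys    251           256
Then the sum of column 'stock_plus_5': 385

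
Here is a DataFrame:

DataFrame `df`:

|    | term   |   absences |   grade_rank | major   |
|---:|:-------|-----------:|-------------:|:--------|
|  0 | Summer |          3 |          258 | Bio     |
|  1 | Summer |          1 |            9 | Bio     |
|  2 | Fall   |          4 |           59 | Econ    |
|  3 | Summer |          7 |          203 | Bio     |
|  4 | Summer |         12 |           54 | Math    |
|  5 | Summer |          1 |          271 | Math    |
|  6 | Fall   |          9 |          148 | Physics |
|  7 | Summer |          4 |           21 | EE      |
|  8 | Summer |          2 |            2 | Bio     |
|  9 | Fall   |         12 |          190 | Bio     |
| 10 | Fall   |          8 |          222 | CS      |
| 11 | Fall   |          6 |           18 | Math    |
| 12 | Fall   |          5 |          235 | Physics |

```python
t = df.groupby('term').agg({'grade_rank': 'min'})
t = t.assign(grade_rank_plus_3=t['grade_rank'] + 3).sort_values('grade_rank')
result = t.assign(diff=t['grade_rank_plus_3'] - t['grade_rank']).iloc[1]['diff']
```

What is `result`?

group by term, min of grade_rank:
        grade_rank
term              
Fall            18
Summer           2
add column grade_rank_plus_3 = t['grade_rank'] + 3:
        grade_rank  grade_rank_plus_3
term                                 
Fall            18                 21
Summer           2                  5
sort by grade_rank:
        grade_rank  grade_rank_plus_3
term                                 
Summer           2                  5
Fall            18                 21
add column diff = t['grade_rank_plus_3'] - t['grade_rank']:
        grade_rank  grade_rank_plus_3  diff
term                                       
Summer           2                  5     3
Fall            18                 21     3
Taking the value at position 1, column 'diff' gives 3.

3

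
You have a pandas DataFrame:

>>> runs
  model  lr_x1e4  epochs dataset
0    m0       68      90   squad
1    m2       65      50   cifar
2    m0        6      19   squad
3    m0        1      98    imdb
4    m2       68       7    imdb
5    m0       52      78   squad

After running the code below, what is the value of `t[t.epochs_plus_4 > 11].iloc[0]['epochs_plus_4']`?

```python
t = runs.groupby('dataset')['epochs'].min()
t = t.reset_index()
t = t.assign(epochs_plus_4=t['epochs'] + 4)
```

group by dataset, min of epochs:
dataset
cifar    50
imdb      7
squad    19
Name: epochs, dtype: int64
reset_index():
  dataset  epochs
0   cifar      50
1    imdb       7
2   squad      19
add column epochs_plus_4 = t['epochs'] + 4:
  dataset  epochs  epochs_plus_4
0   cifar      50             54
1    imdb       7             11
2   squad      19             23
filter rows where epochs_plus_4 > 11:
  dataset  epochs  epochs_plus_4
0   cifar      50             54
2   squad      19             23

54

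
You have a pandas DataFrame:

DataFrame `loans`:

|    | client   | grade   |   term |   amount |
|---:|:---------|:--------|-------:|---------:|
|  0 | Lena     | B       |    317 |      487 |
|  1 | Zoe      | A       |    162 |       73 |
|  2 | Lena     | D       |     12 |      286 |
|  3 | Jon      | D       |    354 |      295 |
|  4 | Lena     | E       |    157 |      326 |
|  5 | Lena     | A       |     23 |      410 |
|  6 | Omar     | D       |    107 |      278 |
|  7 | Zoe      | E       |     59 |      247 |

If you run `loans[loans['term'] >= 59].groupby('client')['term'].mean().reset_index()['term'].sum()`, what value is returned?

filter rows where term >= 59:
  client grade  term  amount
0   Lena     B   317     487
1    Zoe     A   162      73
3    Jon     D   354     295
4   Lena     E   157     326
6   Omar     D   107     278
7    Zoe     E    59     247
group by client, mean of term:
client
Jon     354.0
Lena    237.0
Omar    107.0
Zoe     110.5
Name: term, dtype: float64
reset_index():
  client   term
0    Jon  354.0
1   Lena  237.0
2   Omar  107.0
3    Zoe  110.5
The sum of column 'term' is 808.5.

808.5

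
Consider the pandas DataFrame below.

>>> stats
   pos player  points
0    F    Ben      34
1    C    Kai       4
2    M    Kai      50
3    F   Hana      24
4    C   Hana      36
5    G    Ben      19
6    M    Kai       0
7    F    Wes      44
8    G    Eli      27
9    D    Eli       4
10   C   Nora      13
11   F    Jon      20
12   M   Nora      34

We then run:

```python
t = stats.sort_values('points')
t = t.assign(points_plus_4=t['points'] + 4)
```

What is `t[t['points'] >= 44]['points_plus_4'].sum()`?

102

sort by points:
   pos player  points
6    M    Kai       0
1    C    Kai       4
9    D    Eli       4
10   C   Nora      13
5    G    Ben      19
11   F    Jon      20
3    F   Hana      24
8    G    Eli      27
0    F    Ben      34
12   M   Nora      34
4    C   Hana      36
7    F    Wes      44
2    M    Kai      50
add column points_plus_4 = t['points'] + 4:
   pos player  points  points_plus_4
6    M    Kai       0              4
1    C    Kai       4              8
9    D    Eli       4              8
10   C   Nora      13             17
5    G    Ben      19             23
11   F    Jon      20             24
3    F   Hana      24             28
8    G    Eli      27             31
0    F    Ben      34             38
12   M   Nora      34             38
4    C   Hana      36             40
7    F    Wes      44             48
2    M    Kai      50             54
filter rows where points >= 44:
  pos player  points  points_plus_4
7   F    Wes      44             48
2   M    Kai      50             54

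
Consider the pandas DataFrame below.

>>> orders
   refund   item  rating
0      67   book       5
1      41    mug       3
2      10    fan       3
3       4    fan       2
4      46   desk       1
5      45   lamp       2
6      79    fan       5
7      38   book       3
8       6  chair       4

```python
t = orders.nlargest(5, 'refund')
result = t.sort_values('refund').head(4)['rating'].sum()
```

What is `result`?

take 5 rows with largest refund:
   refund  item  rating
6      79   fan       5
0      67  book       5
4      46  desk       1
5      45  lamp       2
1      41   mug       3
sort by refund:
   refund  item  rating
1      41   mug       3
5      45  lamp       2
4      46  desk       1
0      67  book       5
6      79   fan       5
take first 4 rows:
   refund  item  rating
1      41   mug       3
5      45  lamp       2
4      46  desk       1
0      67  book       5
Finally, sum of column 'rating' = 11.

11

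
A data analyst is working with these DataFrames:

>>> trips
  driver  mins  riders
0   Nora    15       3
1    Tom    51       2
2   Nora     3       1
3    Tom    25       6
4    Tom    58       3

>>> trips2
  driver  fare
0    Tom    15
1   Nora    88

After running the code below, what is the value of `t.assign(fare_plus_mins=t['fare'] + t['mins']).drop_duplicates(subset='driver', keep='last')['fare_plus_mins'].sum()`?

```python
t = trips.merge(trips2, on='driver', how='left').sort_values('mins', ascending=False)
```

131

merge on 'driver' (how='left') → 5 rows:
  driver  mins  riders  fare
0   Nora    15       3    88
1    Tom    51       2    15
2   Nora     3       1    88
3    Tom    25       6    15
4    Tom    58       3    15
sort by mins descending:
  driver  mins  riders  fare
4    Tom    58       3    15
1    Tom    51       2    15
3    Tom    25       6    15
0   Nora    15       3    88
2   Nora     3       1    88
add column fare_plus_mins = t['fare'] + t['mins']:
  driver  mins  riders  fare  fare_plus_mins
4    Tom    58       3    15              73
1    Tom    51       2    15              66
3    Tom    25       6    15              40
0   Nora    15       3    88             103
2   Nora     3       1    88              91
drop duplicate driver (keep=last):
  driver  mins  riders  fare  fare_plus_mins
3    Tom    25       6    15              40
2   Nora     3       1    88              91
Hence 131.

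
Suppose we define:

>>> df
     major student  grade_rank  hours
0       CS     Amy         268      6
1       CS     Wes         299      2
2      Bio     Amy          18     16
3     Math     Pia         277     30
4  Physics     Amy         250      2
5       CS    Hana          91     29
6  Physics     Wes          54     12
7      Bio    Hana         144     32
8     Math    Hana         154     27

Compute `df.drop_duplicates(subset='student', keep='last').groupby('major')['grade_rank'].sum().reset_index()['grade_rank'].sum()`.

735

drop duplicate student (keep=last):
     major student  grade_rank  hours
3     Math     Pia         277     30
4  Physics     Amy         250      2
6  Physics     Wes          54     12
8     Math    Hana         154     27
group by major, sum of grade_rank:
major
Math       431
Physics    304
Name: grade_rank, dtype: int64
reset_index():
     major  grade_rank
0     Math         431
1  Physics         304
Hence 735.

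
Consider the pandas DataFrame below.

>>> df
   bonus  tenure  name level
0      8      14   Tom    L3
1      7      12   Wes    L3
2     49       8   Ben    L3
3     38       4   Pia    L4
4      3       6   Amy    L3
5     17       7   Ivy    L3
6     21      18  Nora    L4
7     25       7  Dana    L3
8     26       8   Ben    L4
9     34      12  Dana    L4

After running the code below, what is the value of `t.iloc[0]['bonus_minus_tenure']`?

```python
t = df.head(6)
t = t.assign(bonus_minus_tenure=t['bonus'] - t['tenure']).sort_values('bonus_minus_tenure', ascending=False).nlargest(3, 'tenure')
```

-6

take first 6 rows:
   bonus  tenure name level
0      8      14  Tom    L3
1      7      12  Wes    L3
2     49       8  Ben    L3
3     38       4  Pia    L4
4      3       6  Amy    L3
5     17       7  Ivy    L3
add column bonus_minus_tenure = t['bonus'] - t['tenure']:
   bonus  tenure name level  bonus_minus_tenure
0      8      14  Tom    L3                  -6
1      7      12  Wes    L3                  -5
2     49       8  Ben    L3                  41
3     38       4  Pia    L4                  34
4      3       6  Amy    L3                  -3
5     17       7  Ivy    L3                  10
sort by bonus_minus_tenure descending:
   bonus  tenure name level  bonus_minus_tenure
2     49       8  Ben    L3                  41
3     38       4  Pia    L4                  34
5     17       7  Ivy    L3                  10
4      3       6  Amy    L3                  -3
1      7      12  Wes    L3                  -5
0      8      14  Tom    L3                  -6
take 3 rows with largest tenure:
   bonus  tenure name level  bonus_minus_tenure
0      8      14  Tom    L3                  -6
1      7      12  Wes    L3                  -5
2     49       8  Ben    L3                  41
Hence -6.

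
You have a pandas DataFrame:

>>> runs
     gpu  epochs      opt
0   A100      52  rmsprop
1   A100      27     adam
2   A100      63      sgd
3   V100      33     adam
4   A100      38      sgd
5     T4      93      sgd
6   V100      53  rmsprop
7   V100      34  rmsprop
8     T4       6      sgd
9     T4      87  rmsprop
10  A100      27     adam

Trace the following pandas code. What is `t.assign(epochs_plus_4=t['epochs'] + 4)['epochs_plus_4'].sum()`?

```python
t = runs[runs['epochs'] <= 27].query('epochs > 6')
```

filter rows where epochs <= 27:
     gpu  epochs   opt
1   A100      27  adam
8     T4       6   sgd
10  A100      27  adam
filter rows where epochs > 6:
     gpu  epochs   opt
1   A100      27  adam
10  A100      27  adam
add column epochs_plus_4 = t['epochs'] + 4:
     gpu  epochs   opt  epochs_plus_4
1   A100      27  adam             31
10  A100      27  adam             31
sum of column 'epochs_plus_4' → 62

62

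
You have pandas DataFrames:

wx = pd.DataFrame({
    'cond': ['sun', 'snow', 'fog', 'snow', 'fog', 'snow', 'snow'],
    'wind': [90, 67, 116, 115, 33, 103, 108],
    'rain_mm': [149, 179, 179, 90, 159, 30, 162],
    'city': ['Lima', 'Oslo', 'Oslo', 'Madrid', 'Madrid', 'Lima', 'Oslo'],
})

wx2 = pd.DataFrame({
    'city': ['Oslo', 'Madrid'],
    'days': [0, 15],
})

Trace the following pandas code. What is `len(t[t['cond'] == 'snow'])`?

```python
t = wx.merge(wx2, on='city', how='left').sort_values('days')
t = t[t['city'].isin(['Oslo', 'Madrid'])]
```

3

merge on 'city' (how='left') → 7 rows:
   cond  wind  rain_mm    city  days
0   sun    90      149    Lima   NaN
1  snow    67      179    Oslo   0.0
2   fog   116      179    Oslo   0.0
3  snow   115       90  Madrid  15.0
4   fog    33      159  Madrid  15.0
5  snow   103       30    Lima   NaN
6  snow   108      162    Oslo   0.0
sort by days:
   cond  wind  rain_mm    city  days
1  snow    67      179    Oslo   0.0
2   fog   116      179    Oslo   0.0
6  snow   108      162    Oslo   0.0
3  snow   115       90  Madrid  15.0
4   fog    33      159  Madrid  15.0
0   sun    90      149    Lima   NaN
5  snow   103       30    Lima   NaN
filter rows where city in ['Oslo', 'Madrid']:
   cond  wind  rain_mm    city  days
1  snow    67      179    Oslo   0.0
2   fog   116      179    Oslo   0.0
6  snow   108      162    Oslo   0.0
3  snow   115       90  Madrid  15.0
4   fog    33      159  Madrid  15.0
filter rows where cond == 'snow':
   cond  wind  rain_mm    city  days
1  snow    67      179    Oslo   0.0
6  snow   108      162    Oslo   0.0
3  snow   115       90  Madrid  15.0
So result = 3.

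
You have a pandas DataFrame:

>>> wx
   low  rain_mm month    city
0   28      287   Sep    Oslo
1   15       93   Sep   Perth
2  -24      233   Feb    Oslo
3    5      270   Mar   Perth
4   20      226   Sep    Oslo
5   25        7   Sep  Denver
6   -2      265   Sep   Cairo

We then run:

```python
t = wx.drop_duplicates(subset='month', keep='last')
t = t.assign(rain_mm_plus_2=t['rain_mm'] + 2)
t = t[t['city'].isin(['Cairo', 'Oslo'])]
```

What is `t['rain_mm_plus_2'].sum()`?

drop duplicate month (keep=last):
   low  rain_mm month   city
2  -24      233   Feb   Oslo
3    5      270   Mar  Perth
6   -2      265   Sep  Cairo
add column rain_mm_plus_2 = t['rain_mm'] + 2:
   low  rain_mm month   city  rain_mm_plus_2
2  -24      233   Feb   Oslo             235
3    5      270   Mar  Perth             272
6   -2      265   Sep  Cairo             267
filter rows where city in ['Cairo', 'Oslo']:
   low  rain_mm month   city  rain_mm_plus_2
2  -24      233   Feb   Oslo             235
6   -2      265   Sep  Cairo             267
The sum of column 'rain_mm_plus_2' is 502.

502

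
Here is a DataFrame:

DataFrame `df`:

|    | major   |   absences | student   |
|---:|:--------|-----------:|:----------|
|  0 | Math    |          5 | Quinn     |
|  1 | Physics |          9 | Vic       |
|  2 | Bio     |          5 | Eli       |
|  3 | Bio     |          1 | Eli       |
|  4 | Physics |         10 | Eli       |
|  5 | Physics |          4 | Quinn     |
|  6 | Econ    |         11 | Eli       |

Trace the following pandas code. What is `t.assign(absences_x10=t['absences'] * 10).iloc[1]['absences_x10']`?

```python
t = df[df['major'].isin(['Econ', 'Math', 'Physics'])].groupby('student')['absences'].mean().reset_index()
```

45.0

filter rows where major in ['Econ', 'Math', 'Physics']:
     major  absences student
0     Math         5   Quinn
1  Physics         9     Vic
4  Physics        10     Eli
5  Physics         4   Quinn
6     Econ        11     Eli
group by student, mean of absences:
student
Eli      10.5
Quinn     4.5
Vic       9.0
Name: absences, dtype: float64
reset_index():
  student  absences
0     Eli      10.5
1   Quinn       4.5
2     Vic       9.0
add column absences_x10 = t['absences'] * 10:
  student  absences  absences_x10
0     Eli      10.5         105.0
1   Quinn       4.5          45.0
2     Vic       9.0          90.0
Hence 45.0.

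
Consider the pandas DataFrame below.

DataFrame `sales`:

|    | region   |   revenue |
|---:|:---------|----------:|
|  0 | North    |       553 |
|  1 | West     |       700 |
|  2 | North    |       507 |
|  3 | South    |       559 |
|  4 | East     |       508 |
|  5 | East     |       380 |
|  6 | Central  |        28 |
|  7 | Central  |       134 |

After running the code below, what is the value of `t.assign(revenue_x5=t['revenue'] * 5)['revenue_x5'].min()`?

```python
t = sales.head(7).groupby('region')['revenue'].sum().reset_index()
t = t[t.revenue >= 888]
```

4440

take first 7 rows:
    region  revenue
0    North      553
1     West      700
2    North      507
3    South      559
4     East      508
5     East      380
6  Central       28
group by region, sum of revenue:
region
Central      28
East        888
North      1060
South       559
West        700
Name: revenue, dtype: int64
reset_index():
    region  revenue
0  Central       28
1     East      888
2    North     1060
3    South      559
4     West      700
filter rows where revenue >= 888:
  region  revenue
1   East      888
2  North     1060
add column revenue_x5 = t['revenue'] * 5:
  region  revenue  revenue_x5
1   East      888        4440
2  North     1060        5300
Reading off the min of column 'revenue_x5', we get 4440.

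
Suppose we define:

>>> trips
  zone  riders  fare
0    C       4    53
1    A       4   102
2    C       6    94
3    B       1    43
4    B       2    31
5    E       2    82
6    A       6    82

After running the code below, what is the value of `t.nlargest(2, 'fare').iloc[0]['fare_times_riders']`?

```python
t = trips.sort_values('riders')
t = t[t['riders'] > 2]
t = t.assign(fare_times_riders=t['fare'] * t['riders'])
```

408

sort by riders:
  zone  riders  fare
3    B       1    43
4    B       2    31
5    E       2    82
0    C       4    53
1    A       4   102
2    C       6    94
6    A       6    82
filter rows where riders > 2:
  zone  riders  fare
0    C       4    53
1    A       4   102
2    C       6    94
6    A       6    82
add column fare_times_riders = t['fare'] * t['riders']:
  zone  riders  fare  fare_times_riders
0    C       4    53                212
1    A       4   102                408
2    C       6    94                564
6    A       6    82                492
take 2 rows with largest fare:
  zone  riders  fare  fare_times_riders
1    A       4   102                408
2    C       6    94                564
Reading off the value at position 0, column 'fare_times_riders', we get 408.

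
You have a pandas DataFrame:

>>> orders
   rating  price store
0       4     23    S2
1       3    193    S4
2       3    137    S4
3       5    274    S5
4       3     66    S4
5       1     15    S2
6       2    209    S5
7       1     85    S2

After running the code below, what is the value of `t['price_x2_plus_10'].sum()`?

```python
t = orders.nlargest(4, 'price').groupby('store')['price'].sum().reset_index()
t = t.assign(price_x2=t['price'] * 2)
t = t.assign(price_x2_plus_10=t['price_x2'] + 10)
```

take 4 rows with largest price:
   rating  price store
3       5    274    S5
6       2    209    S5
1       3    193    S4
2       3    137    S4
group by store, sum of price:
store
S4    330
S5    483
Name: price, dtype: int64
reset_index():
  store  price
0    S4    330
1    S5    483
add column price_x2 = t['price'] * 2:
  store  price  price_x2
0    S4    330       660
1    S5    483       966
add column price_x2_plus_10 = t['price_x2'] + 10:
  store  price  price_x2  price_x2_plus_10
0    S4    330       660               670
1    S5    483       966               976

1646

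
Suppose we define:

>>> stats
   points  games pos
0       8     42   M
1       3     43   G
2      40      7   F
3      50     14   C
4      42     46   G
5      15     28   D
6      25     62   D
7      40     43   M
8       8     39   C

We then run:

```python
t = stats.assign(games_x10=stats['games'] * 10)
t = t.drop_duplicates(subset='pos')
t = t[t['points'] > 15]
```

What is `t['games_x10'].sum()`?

210

add column games_x10 = stats['games'] * 10:
   points  games pos  games_x10
0       8     42   M        420
1       3     43   G        430
2      40      7   F         70
3      50     14   C        140
4      42     46   G        460
5      15     28   D        280
6      25     62   D        620
7      40     43   M        430
8       8     39   C        390
drop duplicate pos (keep=first):
   points  games pos  games_x10
0       8     42   M        420
1       3     43   G        430
2      40      7   F         70
3      50     14   C        140
5      15     28   D        280
filter rows where points > 15:
   points  games pos  games_x10
2      40      7   F         70
3      50     14   C        140
Finally, sum of column 'games_x10' = 210.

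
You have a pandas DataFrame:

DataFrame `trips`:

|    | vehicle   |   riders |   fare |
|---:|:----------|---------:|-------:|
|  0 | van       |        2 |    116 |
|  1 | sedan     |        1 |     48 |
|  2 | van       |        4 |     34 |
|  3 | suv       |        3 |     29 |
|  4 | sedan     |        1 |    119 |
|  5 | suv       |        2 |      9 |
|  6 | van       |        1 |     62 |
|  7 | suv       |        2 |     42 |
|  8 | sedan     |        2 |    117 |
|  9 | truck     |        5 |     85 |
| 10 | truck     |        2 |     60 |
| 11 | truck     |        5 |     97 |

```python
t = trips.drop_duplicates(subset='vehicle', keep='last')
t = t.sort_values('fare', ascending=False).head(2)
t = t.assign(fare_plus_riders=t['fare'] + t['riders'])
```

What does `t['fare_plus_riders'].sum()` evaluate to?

drop duplicate vehicle (keep=last):
   vehicle  riders  fare
6      van       1    62
7      suv       2    42
8    sedan       2   117
11   truck       5    97
sort by fare descending:
   vehicle  riders  fare
8    sedan       2   117
11   truck       5    97
6      van       1    62
7      suv       2    42
take first 2 rows:
   vehicle  riders  fare
8    sedan       2   117
11   truck       5    97
add column fare_plus_riders = t['fare'] + t['riders']:
   vehicle  riders  fare  fare_plus_riders
8    sedan       2   117               119
11   truck       5    97               102
Hence 221.

221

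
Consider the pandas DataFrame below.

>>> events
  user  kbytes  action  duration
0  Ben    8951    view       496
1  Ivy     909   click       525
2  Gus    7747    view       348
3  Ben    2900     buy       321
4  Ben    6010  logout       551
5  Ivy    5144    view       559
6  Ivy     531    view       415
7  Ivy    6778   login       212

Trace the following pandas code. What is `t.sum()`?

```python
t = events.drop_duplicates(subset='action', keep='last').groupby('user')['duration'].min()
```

533

drop duplicate action (keep=last):
  user  kbytes  action  duration
1  Ivy     909   click       525
3  Ben    2900     buy       321
4  Ben    6010  logout       551
6  Ivy     531    view       415
7  Ivy    6778   login       212
group by user, min of duration:
user
Ben    321
Ivy    212
Name: duration, dtype: int64
Taking the sum of the resulting series gives 533.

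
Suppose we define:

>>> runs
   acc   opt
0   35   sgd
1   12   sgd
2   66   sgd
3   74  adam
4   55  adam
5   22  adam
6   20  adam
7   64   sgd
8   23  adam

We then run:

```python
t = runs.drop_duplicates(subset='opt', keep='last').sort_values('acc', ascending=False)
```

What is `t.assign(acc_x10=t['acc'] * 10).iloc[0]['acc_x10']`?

640

drop duplicate opt (keep=last):
   acc   opt
7   64   sgd
8   23  adam
sort by acc descending:
   acc   opt
7   64   sgd
8   23  adam
add column acc_x10 = t['acc'] * 10:
   acc   opt  acc_x10
7   64   sgd      640
8   23  adam      230
Finally, value at position 0, column 'acc_x10' = 640.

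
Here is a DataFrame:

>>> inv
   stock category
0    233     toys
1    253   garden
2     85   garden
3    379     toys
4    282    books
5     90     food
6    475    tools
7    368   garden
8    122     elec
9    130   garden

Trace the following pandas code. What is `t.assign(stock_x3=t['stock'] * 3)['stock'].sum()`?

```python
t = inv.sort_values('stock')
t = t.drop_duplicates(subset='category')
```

sort by stock:
   stock category
2     85   garden
5     90     food
8    122     elec
9    130   garden
0    233     toys
1    253   garden
4    282    books
7    368   garden
3    379     toys
6    475    tools
drop duplicate category (keep=first):
   stock category
2     85   garden
5     90     food
8    122     elec
0    233     toys
4    282    books
6    475    tools
add column stock_x3 = t['stock'] * 3:
   stock category  stock_x3
2     85   garden       255
5     90     food       270
8    122     elec       366
0    233     toys       699
4    282    books       846
6    475    tools      1425
sum of column 'stock' → 1287

1287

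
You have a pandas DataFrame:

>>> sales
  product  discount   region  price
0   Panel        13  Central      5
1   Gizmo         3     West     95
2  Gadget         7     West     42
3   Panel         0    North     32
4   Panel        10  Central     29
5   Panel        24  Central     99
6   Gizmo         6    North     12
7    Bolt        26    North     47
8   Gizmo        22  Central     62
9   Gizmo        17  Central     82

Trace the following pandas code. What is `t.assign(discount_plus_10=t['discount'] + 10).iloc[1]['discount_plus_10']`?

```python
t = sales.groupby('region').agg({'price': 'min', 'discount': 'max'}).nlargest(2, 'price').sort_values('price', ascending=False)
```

36

group by region: min(price), max(discount):
         price  discount
region                  
Central      5        24
North       12        26
West        42         7
take 2 rows with largest price:
        price  discount
region                 
West       42         7
North      12        26
sort by price descending:
        price  discount
region                 
West       42         7
North      12        26
add column discount_plus_10 = t['discount'] + 10:
        price  discount  discount_plus_10
region                                   
West       42         7                17
North      12        26                36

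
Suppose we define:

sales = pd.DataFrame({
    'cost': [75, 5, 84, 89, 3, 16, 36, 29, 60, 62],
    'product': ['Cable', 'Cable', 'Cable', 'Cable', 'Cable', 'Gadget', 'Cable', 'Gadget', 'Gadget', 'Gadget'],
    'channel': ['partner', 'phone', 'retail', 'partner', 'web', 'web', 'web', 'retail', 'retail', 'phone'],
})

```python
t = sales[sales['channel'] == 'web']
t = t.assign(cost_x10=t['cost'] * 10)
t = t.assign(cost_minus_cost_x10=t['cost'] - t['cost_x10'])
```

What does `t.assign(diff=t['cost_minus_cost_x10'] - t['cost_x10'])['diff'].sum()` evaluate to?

filter rows where channel == 'web':
   cost product channel
4     3   Cable     web
5    16  Gadget     web
6    36   Cable     web
add column cost_x10 = t['cost'] * 10:
   cost product channel  cost_x10
4     3   Cable     web        30
5    16  Gadget     web       160
6    36   Cable     web       360
add column cost_minus_cost_x10 = t['cost'] - t['cost_x10']:
   cost product channel  cost_x10  cost_minus_cost_x10
4     3   Cable     web        30                  -27
5    16  Gadget     web       160                 -144
6    36   Cable     web       360                 -324
add column diff = t['cost_minus_cost_x10'] - t['cost_x10']:
   cost product channel  cost_x10  cost_minus_cost_x10  diff
4     3   Cable     web        30                  -27   -57
5    16  Gadget     web       160                 -144  -304
6    36   Cable     web       360                 -324  -684
Reading off the sum of column 'diff', we get -1045.

-1045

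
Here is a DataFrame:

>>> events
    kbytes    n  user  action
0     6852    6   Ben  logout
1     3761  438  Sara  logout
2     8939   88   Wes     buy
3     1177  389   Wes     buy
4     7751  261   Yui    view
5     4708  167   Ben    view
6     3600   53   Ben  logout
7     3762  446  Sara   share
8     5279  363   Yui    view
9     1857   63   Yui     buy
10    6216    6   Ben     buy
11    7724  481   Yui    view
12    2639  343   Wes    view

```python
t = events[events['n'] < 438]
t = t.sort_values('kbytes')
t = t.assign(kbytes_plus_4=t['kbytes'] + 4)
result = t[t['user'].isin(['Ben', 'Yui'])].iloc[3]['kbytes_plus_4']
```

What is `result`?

5283

filter rows where n < 438:
    kbytes    n user  action
0     6852    6  Ben  logout
2     8939   88  Wes     buy
3     1177  389  Wes     buy
4     7751  261  Yui    view
5     4708  167  Ben    view
6     3600   53  Ben  logout
8     5279  363  Yui    view
9     1857   63  Yui     buy
10    6216    6  Ben     buy
12    2639  343  Wes    view
sort by kbytes:
    kbytes    n user  action
3     1177  389  Wes     buy
9     1857   63  Yui     buy
12    2639  343  Wes    view
6     3600   53  Ben  logout
5     4708  167  Ben    view
8     5279  363  Yui    view
10    6216    6  Ben     buy
0     6852    6  Ben  logout
4     7751  261  Yui    view
2     8939   88  Wes     buy
add column kbytes_plus_4 = t['kbytes'] + 4:
    kbytes    n user  action  kbytes_plus_4
3     1177  389  Wes     buy           1181
9     1857   63  Yui     buy           1861
12    2639  343  Wes    view           2643
6     3600   53  Ben  logout           3604
5     4708  167  Ben    view           4712
8     5279  363  Yui    view           5283
10    6216    6  Ben     buy           6220
0     6852    6  Ben  logout           6856
4     7751  261  Yui    view           7755
2     8939   88  Wes     buy           8943
filter rows where user in ['Ben', 'Yui']:
    kbytes    n user  action  kbytes_plus_4
9     1857   63  Yui     buy           1861
6     3600   53  Ben  logout           3604
5     4708  167  Ben    view           4712
8     5279  363  Yui    view           5283
10    6216    6  Ben     buy           6220
0     6852    6  Ben  logout           6856
4     7751  261  Yui    view           7755
Taking the value at position 3, column 'kbytes_plus_4' gives 5283.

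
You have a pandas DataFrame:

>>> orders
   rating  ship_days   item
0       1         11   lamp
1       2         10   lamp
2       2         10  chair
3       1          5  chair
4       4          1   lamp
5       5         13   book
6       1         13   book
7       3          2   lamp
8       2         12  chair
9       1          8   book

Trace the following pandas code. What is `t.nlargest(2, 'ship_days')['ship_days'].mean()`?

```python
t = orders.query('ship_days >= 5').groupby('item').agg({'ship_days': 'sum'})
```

filter rows where ship_days >= 5:
   rating  ship_days   item
0       1         11   lamp
1       2         10   lamp
2       2         10  chair
3       1          5  chair
5       5         13   book
6       1         13   book
8       2         12  chair
9       1          8   book
group by item, sum of ship_days:
       ship_days
item            
book          34
chair         27
lamp          21
take 2 rows with largest ship_days:
       ship_days
item            
book          34
chair         27
Finally, mean of column 'ship_days' = 30.5.

30.5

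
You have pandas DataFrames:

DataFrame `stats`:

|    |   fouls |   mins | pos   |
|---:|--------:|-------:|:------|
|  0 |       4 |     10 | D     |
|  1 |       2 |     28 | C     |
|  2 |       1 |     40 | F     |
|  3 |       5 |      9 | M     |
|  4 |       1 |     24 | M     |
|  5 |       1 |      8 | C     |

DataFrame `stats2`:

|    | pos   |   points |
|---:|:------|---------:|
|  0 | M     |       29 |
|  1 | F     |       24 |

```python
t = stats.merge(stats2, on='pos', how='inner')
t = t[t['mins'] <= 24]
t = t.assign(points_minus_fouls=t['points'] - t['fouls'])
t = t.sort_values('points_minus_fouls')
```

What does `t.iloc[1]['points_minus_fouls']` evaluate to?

28

merge on 'pos' (how='inner') → 3 rows:
   fouls  mins pos  points
0      1    40   F      24
1      5     9   M      29
2      1    24   M      29
filter rows where mins <= 24:
   fouls  mins pos  points
1      5     9   M      29
2      1    24   M      29
add column points_minus_fouls = t['points'] - t['fouls']:
   fouls  mins pos  points  points_minus_fouls
1      5     9   M      29                  24
2      1    24   M      29                  28
sort by points_minus_fouls:
   fouls  mins pos  points  points_minus_fouls
1      5     9   M      29                  24
2      1    24   M      29                  28
Hence 28.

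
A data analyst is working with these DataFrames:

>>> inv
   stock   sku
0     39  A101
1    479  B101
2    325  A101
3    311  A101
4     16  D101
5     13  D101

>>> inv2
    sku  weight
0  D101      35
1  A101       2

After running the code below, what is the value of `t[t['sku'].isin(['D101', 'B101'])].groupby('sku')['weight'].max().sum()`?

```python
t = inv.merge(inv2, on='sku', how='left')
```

merge on 'sku' (how='left') → 6 rows:
   stock   sku  weight
0     39  A101     2.0
1    479  B101     NaN
2    325  A101     2.0
3    311  A101     2.0
4     16  D101    35.0
5     13  D101    35.0
filter rows where sku in ['D101', 'B101']:
   stock   sku  weight
1    479  B101     NaN
4     16  D101    35.0
5     13  D101    35.0
group by sku, max of weight:
sku
B101     NaN
D101    35.0
Name: weight, dtype: float64
The sum of the resulting series is 35.0.

35.0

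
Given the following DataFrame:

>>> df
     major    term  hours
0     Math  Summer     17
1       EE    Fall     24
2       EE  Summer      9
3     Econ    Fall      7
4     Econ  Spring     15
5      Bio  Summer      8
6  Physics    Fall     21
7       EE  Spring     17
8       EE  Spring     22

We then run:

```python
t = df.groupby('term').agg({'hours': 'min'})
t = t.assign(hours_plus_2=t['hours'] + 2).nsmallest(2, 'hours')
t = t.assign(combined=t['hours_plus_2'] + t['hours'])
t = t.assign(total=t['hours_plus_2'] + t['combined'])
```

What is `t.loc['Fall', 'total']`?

group by term, min of hours:
        hours
term         
Fall        7
Spring     15
Summer      8
add column hours_plus_2 = t['hours'] + 2:
        hours  hours_plus_2
term                       
Fall        7             9
Spring     15            17
Summer      8            10
take 2 rows with smallest hours:
        hours  hours_plus_2
term                       
Fall        7             9
Summer      8            10
add column combined = t['hours_plus_2'] + t['hours']:
        hours  hours_plus_2  combined
term                                 
Fall        7             9        16
Summer      8            10        18
add column total = t['hours_plus_2'] + t['combined']:
        hours  hours_plus_2  combined  total
term                                        
Fall        7             9        16     25
Summer      8            10        18     28
Then the value at row 'Fall', column 'total': 25

25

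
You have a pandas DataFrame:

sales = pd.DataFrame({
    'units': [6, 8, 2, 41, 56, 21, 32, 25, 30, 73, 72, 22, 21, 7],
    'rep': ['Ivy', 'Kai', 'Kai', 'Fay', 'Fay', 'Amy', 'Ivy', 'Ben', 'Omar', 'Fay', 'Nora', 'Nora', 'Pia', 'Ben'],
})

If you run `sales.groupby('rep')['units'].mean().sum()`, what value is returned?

215.666666667

group by rep, mean of units:
rep
Amy     21.000000
Ben     16.000000
Fay     56.666667
Ivy     19.000000
Kai      5.000000
Nora    47.000000
Omar    30.000000
Pia     21.000000
Name: units, dtype: float64
So sum() = 215.666666667.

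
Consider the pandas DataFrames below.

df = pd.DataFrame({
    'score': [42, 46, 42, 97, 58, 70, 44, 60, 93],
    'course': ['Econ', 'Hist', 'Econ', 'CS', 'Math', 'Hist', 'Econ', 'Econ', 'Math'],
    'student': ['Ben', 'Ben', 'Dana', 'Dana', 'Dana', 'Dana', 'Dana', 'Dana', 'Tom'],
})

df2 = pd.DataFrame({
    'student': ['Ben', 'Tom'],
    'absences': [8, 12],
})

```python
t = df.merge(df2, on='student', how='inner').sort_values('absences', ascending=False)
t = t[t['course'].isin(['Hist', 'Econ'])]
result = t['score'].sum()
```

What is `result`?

88

merge on 'student' (how='inner') → 3 rows:
   score course student  absences
0     42   Econ     Ben         8
1     46   Hist     Ben         8
2     93   Math     Tom        12
sort by absences descending:
   score course student  absences
2     93   Math     Tom        12
0     42   Econ     Ben         8
1     46   Hist     Ben         8
filter rows where course in ['Hist', 'Econ']:
   score course student  absences
0     42   Econ     Ben         8
1     46   Hist     Ben         8
Taking the sum of column 'score' gives 88.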